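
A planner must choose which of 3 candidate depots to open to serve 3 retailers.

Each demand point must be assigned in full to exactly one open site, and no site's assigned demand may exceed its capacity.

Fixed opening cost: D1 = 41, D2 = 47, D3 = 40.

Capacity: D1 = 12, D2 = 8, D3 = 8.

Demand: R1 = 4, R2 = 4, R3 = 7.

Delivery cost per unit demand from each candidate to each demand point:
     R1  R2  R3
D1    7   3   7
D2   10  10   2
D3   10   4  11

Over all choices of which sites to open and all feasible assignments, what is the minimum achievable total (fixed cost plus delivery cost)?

Open {D1, D2}; cheapest assignment that respects the capacities:
  D1 (cap 12, load 8): R1, R2 — cost 4×7 + 4×3 = 40
  D2 (cap 8, load 7): R3 — cost 7×2 = 14
  Shipping 54, fixed 88 → total 142.
  Any other capacity-feasible assignment to {D1, D2} ships for at least 54.
Compare {D2, D3}: its best feasible assignment gives total 157.
Compare {D1, D3}: its best feasible assignment gives total 174.
Every other set of open sites that can feasibly serve all demand totals ≥ 157 even under its best assignment. Minimum: 142.

142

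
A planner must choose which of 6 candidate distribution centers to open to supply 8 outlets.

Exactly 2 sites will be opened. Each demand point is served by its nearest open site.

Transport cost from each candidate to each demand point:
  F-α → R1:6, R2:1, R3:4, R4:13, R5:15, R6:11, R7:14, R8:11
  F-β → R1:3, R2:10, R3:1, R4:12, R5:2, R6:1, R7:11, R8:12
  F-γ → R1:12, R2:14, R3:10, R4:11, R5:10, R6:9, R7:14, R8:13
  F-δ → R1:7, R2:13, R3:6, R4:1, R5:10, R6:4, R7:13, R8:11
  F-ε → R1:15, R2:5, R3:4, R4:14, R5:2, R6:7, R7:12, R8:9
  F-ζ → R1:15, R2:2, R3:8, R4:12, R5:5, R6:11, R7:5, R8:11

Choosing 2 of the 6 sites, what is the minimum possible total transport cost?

Open {F-β, F-ζ}.
  R1→F-β 3, R2→F-ζ 2, R3→F-β 1, R4→F-β 12, R5→F-β 2, R6→F-β 1, R7→F-ζ 5, R8→F-ζ 11  ⇒ total 37.
Compare {F-β, F-δ}: total 40.
Compare {F-δ, F-ζ}: total 41.
No size-2 selection does better; minimum is 37.

37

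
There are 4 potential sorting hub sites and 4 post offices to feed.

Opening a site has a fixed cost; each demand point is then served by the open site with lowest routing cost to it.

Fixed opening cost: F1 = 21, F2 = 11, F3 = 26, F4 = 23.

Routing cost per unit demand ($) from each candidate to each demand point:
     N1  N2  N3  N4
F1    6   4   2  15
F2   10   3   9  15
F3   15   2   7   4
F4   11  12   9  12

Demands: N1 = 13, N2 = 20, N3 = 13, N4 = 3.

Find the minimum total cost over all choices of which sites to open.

203

Open {F1, F3}: assign each demand point to its cheapest open site.
  N1→F1 13×6=78, N2→F3 20×2=40, N3→F1 13×2=26, N4→F3 3×4=12
  routing cost 156, fixed 47 → total 203.
Compare {F1, F2, F3}: routing cost 156 + fixed 58 = 214.
Compare {F1, F3, F4}: routing cost 156 + fixed 70 = 226.
Compare {F1, F2, F3, F4}: routing cost 156 + fixed 81 = 237.
All other subsets cost ≥ 214. Minimum total cost: 203.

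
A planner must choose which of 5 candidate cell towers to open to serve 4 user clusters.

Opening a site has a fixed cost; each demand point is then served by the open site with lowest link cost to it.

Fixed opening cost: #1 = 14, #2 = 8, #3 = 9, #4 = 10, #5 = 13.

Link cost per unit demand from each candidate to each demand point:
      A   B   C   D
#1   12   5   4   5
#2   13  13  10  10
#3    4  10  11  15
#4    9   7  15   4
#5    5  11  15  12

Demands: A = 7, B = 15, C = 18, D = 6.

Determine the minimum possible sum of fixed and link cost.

228

Open {#1, #3}: assign each demand point to its cheapest open site.
  A→#3 7×4=28, B→#1 15×5=75, C→#1 18×4=72, D→#1 6×5=30
  link cost 205, fixed 23 → total 228.
Compare {#1, #3, #4}: link cost 199 + fixed 33 = 232.
Compare {#1, #2, #3}: link cost 205 + fixed 31 = 236.
Compare {#1, #5}: link cost 212 + fixed 27 = 239.
All other subsets cost ≥ 232. Minimum total cost: 228.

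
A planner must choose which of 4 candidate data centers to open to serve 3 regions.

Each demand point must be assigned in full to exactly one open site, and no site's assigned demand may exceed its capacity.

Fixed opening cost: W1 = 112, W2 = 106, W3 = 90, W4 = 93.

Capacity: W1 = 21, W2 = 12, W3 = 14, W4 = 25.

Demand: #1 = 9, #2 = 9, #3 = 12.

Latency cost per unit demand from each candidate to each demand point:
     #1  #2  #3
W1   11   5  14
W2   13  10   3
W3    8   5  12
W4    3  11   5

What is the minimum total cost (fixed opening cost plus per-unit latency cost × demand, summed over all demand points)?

Open {W3, W4}; cheapest assignment that respects the capacities:
  W3 (cap 14, load 9): #2 — cost 9×5 = 45
  W4 (cap 25, load 21): #1, #3 — cost 9×3 + 12×5 = 87
  Shipping 132, fixed 183 → total 315.
  Any other capacity-feasible assignment to {W3, W4} ships for at least 132.
Compare {W1, W4}: its best feasible assignment gives total 337.
Compare {W2, W4}: its best feasible assignment gives total 361.
Every other set of open sites that can feasibly serve all demand totals ≥ 337 even under its best assignment. Minimum: 315.

315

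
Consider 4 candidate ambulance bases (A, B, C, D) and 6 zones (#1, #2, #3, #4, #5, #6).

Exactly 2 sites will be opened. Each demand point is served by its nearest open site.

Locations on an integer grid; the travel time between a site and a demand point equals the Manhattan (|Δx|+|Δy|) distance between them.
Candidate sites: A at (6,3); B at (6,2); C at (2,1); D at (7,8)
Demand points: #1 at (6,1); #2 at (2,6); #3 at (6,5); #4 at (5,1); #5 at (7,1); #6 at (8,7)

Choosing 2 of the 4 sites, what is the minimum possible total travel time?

Open {B, D}.
  #1→B 1, #2→D 7, #3→B 3, #4→B 2, #5→B 2, #6→D 2  ⇒ total 17.
Compare {A, D}: total 19.
Compare {A, B}: total 20.
No size-2 selection does better; minimum is 17.

17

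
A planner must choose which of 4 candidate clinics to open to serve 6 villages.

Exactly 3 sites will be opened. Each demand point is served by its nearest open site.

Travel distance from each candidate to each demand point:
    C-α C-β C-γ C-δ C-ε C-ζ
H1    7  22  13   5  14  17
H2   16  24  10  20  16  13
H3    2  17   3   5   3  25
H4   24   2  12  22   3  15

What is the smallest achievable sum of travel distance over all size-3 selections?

28

Open {H2, H3, H4}.
  C-α→H3 2, C-β→H4 2, C-γ→H3 3, C-δ→H3 5, C-ε→H3 3, C-ζ→H2 13  ⇒ total 28.
Compare {H1, H3, H4}: total 30.
Compare {H1, H2, H4}: total 40.
No size-3 selection does better; minimum is 28.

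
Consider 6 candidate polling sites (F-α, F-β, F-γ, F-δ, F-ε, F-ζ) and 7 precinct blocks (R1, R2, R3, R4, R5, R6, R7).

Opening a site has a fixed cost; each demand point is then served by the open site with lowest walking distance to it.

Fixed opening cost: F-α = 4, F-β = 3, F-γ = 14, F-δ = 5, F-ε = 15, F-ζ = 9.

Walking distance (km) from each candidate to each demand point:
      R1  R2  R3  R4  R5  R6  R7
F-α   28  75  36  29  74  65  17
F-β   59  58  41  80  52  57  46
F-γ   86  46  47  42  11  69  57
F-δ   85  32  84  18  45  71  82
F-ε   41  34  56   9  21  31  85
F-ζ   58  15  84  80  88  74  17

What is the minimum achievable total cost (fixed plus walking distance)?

Open {F-α, F-ε, F-ζ}: assign each demand point to its cheapest open site.
  R1→F-α 28, R2→F-ζ 15, R3→F-α 36, R4→F-ε 9, R5→F-ε 21, R6→F-ε 31, R7→F-α 17
  walking distance 157, fixed 28 → total 185.
Compare {F-α, F-β, F-ε, F-ζ}: walking distance 157 + fixed 31 = 188.
Compare {F-α, F-γ, F-ε, F-ζ}: walking distance 147 + fixed 42 = 189.
Compare {F-α, F-δ, F-ε, F-ζ}: walking distance 157 + fixed 33 = 190.
All other subsets cost ≥ 188. Minimum total cost: 185.

185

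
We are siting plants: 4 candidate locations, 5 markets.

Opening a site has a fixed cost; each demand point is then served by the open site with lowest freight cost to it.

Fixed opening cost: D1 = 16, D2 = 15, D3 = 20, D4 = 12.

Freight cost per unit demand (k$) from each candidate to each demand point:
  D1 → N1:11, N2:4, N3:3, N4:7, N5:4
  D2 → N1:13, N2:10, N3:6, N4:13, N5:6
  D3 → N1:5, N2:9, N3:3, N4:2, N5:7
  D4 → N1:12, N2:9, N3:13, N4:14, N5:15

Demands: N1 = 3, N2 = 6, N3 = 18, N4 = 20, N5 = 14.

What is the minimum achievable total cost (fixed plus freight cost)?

225

Open {D1, D3}: assign each demand point to its cheapest open site.
  N1→D3 3×5=15, N2→D1 6×4=24, N3→D1 18×3=54, N4→D3 20×2=40, N5→D1 14×4=56
  freight cost 189, fixed 36 → total 225.
Compare {D1, D3, D4}: freight cost 189 + fixed 48 = 237.
Compare {D1, D2, D3}: freight cost 189 + fixed 51 = 240.
Compare {D1, D2, D3, D4}: freight cost 189 + fixed 63 = 252.
All other subsets cost ≥ 237. Minimum total cost: 225.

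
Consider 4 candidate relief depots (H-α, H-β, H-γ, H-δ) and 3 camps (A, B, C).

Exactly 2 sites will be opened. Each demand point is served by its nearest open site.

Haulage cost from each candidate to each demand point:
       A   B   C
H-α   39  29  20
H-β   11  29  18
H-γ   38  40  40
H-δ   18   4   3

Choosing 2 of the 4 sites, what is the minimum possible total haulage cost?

18

Open {H-β, H-δ}.
  A→H-β 11, B→H-δ 4, C→H-δ 3  ⇒ total 18.
Compare {H-α, H-δ}: total 25.
Compare {H-γ, H-δ}: total 25.
No size-2 selection does better; minimum is 18.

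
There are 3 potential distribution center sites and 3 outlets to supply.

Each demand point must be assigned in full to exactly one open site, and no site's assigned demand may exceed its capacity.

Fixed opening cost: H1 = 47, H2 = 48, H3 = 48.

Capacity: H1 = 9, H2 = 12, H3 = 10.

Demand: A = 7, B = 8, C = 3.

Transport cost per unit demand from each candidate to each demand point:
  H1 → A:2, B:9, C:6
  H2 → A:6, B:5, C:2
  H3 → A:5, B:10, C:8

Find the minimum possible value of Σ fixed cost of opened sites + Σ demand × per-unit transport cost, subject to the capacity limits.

Open {H1, H2}; cheapest assignment that respects the capacities:
  H1 (cap 9, load 7): A — cost 7×2 = 14
  H2 (cap 12, load 11): B, C — cost 8×5 + 3×2 = 46
  Shipping 60, fixed 95 → total 155.
  Any other capacity-feasible assignment to {H1, H2} ships for at least 60.
Compare {H2, H3}: its best feasible assignment gives total 177.
Compare {H1, H2, H3}: its best feasible assignment gives total 203.
Every other set of open sites that can feasibly serve all demand totals ≥ 177 even under its best assignment. Minimum: 155.

155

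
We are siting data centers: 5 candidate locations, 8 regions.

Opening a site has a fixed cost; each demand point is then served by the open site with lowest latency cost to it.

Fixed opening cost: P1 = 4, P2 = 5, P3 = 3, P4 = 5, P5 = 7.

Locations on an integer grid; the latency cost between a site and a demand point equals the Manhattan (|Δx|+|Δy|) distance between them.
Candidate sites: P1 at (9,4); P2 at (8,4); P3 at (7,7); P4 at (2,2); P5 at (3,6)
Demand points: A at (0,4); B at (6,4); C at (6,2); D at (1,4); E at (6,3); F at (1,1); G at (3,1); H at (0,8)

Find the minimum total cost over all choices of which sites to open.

38

Open {P2, P4}: assign each demand point to its cheapest open site.
  A→P4 4, B→P2 2, C→P2 4, D→P4 3, E→P2 3, F→P4 2, G→P4 2, H→P4 8
  latency cost 28, fixed 10 → total 38.
Compare {P4}: latency cost 34 + fixed 5 = 39.
Compare {P1, P4}: latency cost 30 + fixed 9 = 39.
Compare {P3, P4}: latency cost 32 + fixed 8 = 40.
All other subsets cost ≥ 39. Minimum total cost: 38.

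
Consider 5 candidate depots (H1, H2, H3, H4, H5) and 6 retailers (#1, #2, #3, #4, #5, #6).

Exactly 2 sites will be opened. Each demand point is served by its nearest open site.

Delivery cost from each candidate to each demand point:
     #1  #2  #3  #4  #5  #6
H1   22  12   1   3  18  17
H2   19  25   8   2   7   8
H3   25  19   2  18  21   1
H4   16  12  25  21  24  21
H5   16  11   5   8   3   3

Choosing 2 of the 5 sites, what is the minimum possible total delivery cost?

Open {H1, H5}.
  #1→H5 16, #2→H5 11, #3→H1 1, #4→H1 3, #5→H5 3, #6→H5 3  ⇒ total 37.
Compare {H2, H5}: total 40.
Compare {H3, H5}: total 41.
No size-2 selection does better; minimum is 37.

37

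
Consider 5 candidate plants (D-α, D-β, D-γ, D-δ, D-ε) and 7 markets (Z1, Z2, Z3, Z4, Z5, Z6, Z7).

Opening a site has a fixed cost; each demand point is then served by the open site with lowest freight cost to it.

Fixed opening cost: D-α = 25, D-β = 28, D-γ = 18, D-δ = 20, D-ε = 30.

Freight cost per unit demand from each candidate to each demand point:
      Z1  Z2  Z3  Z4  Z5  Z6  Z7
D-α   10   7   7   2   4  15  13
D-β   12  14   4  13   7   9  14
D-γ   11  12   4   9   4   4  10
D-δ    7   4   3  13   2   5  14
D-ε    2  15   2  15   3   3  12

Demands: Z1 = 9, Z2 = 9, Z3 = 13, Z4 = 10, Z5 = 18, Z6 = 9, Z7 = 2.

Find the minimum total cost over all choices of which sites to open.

Open {D-α, D-δ, D-ε}: assign each demand point to its cheapest open site.
  Z1→D-ε 9×2=18, Z2→D-δ 9×4=36, Z3→D-ε 13×2=26, Z4→D-α 10×2=20, Z5→D-δ 18×2=36, Z6→D-ε 9×3=27, Z7→D-ε 2×12=24
  freight cost 187, fixed 75 → total 262.
Compare {D-α, D-γ, D-δ, D-ε}: freight cost 183 + fixed 93 = 276.
Compare {D-α, D-ε}: freight cost 232 + fixed 55 = 287.
Compare {D-α, D-β, D-δ, D-ε}: freight cost 187 + fixed 103 = 290.
All other subsets cost ≥ 276. Minimum total cost: 262.

262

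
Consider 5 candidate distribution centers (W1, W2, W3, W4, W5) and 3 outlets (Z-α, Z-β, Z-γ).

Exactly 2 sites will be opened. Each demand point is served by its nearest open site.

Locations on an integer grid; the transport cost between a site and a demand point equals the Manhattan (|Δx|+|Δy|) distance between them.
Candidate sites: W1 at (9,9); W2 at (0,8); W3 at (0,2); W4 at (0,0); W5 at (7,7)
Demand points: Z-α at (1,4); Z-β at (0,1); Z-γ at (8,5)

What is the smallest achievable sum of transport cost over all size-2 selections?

7

Open {W3, W5}.
  Z-α→W3 3, Z-β→W3 1, Z-γ→W5 3  ⇒ total 7.
Compare {W1, W3}: total 9.
Compare {W4, W5}: total 9.
No size-2 selection does better; minimum is 7.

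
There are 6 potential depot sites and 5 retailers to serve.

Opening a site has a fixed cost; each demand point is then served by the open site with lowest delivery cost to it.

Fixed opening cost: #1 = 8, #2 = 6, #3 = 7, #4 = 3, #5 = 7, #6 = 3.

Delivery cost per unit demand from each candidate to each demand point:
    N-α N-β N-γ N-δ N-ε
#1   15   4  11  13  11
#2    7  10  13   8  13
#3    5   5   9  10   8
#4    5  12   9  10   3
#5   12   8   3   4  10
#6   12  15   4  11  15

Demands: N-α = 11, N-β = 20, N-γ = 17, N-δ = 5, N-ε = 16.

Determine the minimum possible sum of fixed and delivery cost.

Open {#1, #4, #5}: assign each demand point to its cheapest open site.
  N-α→#4 11×5=55, N-β→#1 20×4=80, N-γ→#5 17×3=51, N-δ→#5 5×4=20, N-ε→#4 16×3=48
  delivery cost 254, fixed 18 → total 272.
Compare {#1, #4, #5, #6}: delivery cost 254 + fixed 21 = 275.
Compare {#1, #2, #4, #5}: delivery cost 254 + fixed 24 = 278.
Compare {#1, #3, #4, #5}: delivery cost 254 + fixed 25 = 279.
All other subsets cost ≥ 275. Minimum total cost: 272.

272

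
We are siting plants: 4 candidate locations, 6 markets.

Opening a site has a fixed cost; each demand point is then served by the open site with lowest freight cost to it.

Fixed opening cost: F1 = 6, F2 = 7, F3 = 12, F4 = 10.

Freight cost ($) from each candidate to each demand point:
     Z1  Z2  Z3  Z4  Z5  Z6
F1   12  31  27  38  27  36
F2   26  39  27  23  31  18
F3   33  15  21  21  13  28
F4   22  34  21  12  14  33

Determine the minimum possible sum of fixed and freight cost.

125

Open {F1, F2, F3}: assign each demand point to its cheapest open site.
  Z1→F1 12, Z2→F3 15, Z3→F3 21, Z4→F3 21, Z5→F3 13, Z6→F2 18
  freight cost 100, fixed 25 → total 125.
Compare {F1, F2, F3, F4}: freight cost 91 + fixed 35 = 126.
Compare {F1, F3}: freight cost 110 + fixed 18 = 128.
Compare {F1, F3, F4}: freight cost 101 + fixed 28 = 129.
All other subsets cost ≥ 126. Minimum total cost: 125.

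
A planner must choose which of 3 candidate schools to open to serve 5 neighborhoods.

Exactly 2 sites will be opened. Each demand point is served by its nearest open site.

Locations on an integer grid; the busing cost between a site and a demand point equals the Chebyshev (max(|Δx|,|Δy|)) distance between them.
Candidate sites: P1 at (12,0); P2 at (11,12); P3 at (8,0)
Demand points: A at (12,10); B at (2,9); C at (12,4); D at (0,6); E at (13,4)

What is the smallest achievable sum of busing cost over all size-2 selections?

28

Open {P2, P3}.
  A→P2 2, B→P2 9, C→P3 4, D→P3 8, E→P3 5  ⇒ total 28.
Compare {P1, P2}: total 30.
Compare {P1, P3}: total 35.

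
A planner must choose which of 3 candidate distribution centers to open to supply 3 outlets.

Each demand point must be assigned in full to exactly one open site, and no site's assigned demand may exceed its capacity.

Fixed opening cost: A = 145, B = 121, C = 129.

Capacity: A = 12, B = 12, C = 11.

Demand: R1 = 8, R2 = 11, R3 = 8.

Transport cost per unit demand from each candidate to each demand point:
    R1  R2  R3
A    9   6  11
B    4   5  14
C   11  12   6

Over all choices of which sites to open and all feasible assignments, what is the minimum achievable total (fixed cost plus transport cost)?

541

Open {A, B, C}; cheapest assignment that respects the capacities:
  A (cap 12, load 11): R2 — cost 11×6 = 66
  B (cap 12, load 8): R1 — cost 8×4 = 32
  C (cap 11, load 8): R3 — cost 8×6 = 48
  Shipping 146, fixed 395 → total 541.
  Any other capacity-feasible assignment to {A, B, C} ships for at least 146.
Total demand is 27 and no other set of sites has combined capacity ≥ 27, so {A, B, C} is the only feasible choice of open sites. Minimum: 541.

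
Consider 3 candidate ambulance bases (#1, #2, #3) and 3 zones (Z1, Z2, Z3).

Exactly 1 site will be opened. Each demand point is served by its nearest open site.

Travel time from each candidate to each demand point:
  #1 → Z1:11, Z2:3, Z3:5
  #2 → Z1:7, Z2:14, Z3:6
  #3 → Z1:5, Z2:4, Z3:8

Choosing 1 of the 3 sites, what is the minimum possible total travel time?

Open {#3}.
  Z1→#3 5, Z2→#3 4, Z3→#3 8  ⇒ total 17.
Compare {#1}: total 19.
Compare {#2}: total 27.

17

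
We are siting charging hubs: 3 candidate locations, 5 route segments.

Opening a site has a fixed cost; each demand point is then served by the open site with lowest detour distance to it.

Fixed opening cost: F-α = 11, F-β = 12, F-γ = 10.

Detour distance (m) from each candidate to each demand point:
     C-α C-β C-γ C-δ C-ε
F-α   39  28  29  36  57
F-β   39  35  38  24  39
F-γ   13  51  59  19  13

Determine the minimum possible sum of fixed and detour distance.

Open {F-α, F-γ}: assign each demand point to its cheapest open site.
  C-α→F-γ 13, C-β→F-α 28, C-γ→F-α 29, C-δ→F-γ 19, C-ε→F-γ 13
  detour distance 102, fixed 21 → total 123.
Compare {F-α, F-β, F-γ}: detour distance 102 + fixed 33 = 135.
Compare {F-β, F-γ}: detour distance 118 + fixed 22 = 140.
Compare {F-γ}: detour distance 155 + fixed 10 = 165.
All other subsets cost ≥ 135. Minimum total cost: 123.

123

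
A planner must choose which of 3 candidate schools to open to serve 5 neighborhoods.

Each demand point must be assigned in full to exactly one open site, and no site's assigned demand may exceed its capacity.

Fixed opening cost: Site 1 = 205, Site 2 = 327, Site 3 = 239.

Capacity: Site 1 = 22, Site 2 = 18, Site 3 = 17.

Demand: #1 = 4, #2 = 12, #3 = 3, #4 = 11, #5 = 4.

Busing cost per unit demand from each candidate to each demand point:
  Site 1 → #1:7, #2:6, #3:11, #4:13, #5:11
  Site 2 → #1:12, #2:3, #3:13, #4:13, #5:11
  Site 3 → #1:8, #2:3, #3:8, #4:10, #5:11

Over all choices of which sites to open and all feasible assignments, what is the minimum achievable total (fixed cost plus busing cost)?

Open {Site 1, Site 3}; cheapest assignment that respects the capacities:
  Site 1 (cap 22, load 19): #1, #4, #5 — cost 4×7 + 11×13 + 4×11 = 215
  Site 3 (cap 17, load 15): #2, #3 — cost 12×3 + 3×8 = 60
  Shipping 275, fixed 444 → total 719.
  Any other capacity-feasible assignment to {Site 1, Site 3} ships for at least 275.
Compare {Site 1, Site 2}: its best feasible assignment gives total 816.
Compare {Site 2, Site 3}: its best feasible assignment gives total 860.
Every other set of open sites that can feasibly serve all demand totals ≥ 816 even under its best assignment. Minimum: 719.

719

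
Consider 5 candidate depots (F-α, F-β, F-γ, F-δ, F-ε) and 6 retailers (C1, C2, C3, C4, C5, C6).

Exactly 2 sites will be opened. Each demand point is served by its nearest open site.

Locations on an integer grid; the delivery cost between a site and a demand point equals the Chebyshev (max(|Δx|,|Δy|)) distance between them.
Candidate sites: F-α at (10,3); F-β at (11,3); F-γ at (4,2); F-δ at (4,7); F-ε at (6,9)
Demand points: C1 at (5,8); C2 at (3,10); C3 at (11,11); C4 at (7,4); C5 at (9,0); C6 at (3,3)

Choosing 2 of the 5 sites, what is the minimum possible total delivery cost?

Open {F-γ, F-ε}.
  C1→F-ε 1, C2→F-ε 3, C3→F-ε 5, C4→F-γ 3, C5→F-γ 5, C6→F-γ 1  ⇒ total 18.
Compare {F-γ, F-δ}: total 20.
Compare {F-α, F-δ}: total 21.
No size-2 selection does better; minimum is 18.

18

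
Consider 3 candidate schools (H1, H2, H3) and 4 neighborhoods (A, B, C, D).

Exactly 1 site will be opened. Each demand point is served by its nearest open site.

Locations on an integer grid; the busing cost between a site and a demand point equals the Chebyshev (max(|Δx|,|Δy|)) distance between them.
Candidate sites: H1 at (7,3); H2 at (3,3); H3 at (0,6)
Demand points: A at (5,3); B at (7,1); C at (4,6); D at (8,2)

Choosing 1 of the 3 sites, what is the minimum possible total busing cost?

8

Open {H1}.
  A→H1 2, B→H1 2, C→H1 3, D→H1 1  ⇒ total 8.
Compare {H2}: total 14.
Compare {H3}: total 24.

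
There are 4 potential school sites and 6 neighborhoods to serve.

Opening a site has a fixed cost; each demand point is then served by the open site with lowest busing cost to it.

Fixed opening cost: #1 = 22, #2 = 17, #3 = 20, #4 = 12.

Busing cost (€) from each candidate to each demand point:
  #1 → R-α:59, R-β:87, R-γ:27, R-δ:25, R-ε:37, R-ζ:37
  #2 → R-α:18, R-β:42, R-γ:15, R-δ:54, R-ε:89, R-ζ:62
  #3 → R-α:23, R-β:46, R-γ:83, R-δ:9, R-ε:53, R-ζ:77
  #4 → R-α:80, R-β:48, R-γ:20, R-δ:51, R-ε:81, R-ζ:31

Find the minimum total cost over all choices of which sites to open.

213

Open {#1, #2}: assign each demand point to its cheapest open site.
  R-α→#2 18, R-β→#2 42, R-γ→#2 15, R-δ→#1 25, R-ε→#1 37, R-ζ→#1 37
  busing cost 174, fixed 39 → total 213.
Compare {#3, #4}: busing cost 182 + fixed 32 = 214.
Compare {#1, #2, #3}: busing cost 158 + fixed 59 = 217.
Compare {#2, #3, #4}: busing cost 168 + fixed 49 = 217.
All other subsets cost ≥ 214. Minimum total cost: 213.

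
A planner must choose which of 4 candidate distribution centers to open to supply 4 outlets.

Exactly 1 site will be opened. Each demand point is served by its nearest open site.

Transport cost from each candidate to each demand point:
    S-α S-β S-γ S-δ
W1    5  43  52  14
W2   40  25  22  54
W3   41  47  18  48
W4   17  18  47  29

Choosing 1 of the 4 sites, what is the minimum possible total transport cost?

Open {W4}.
  S-α→W4 17, S-β→W4 18, S-γ→W4 47, S-δ→W4 29  ⇒ total 111.
Compare {W1}: total 114.
Compare {W2}: total 141.
No size-1 selection does better; minimum is 111.

111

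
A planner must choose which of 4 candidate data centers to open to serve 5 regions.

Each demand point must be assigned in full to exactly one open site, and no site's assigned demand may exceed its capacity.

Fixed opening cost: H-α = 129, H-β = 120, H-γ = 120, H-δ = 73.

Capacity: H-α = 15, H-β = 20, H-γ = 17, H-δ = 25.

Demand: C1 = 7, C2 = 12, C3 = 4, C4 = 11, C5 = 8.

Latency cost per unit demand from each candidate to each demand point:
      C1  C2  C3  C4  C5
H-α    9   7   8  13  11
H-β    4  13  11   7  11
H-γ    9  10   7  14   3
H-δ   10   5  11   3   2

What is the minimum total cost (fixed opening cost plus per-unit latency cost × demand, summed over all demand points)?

Open {H-β, H-δ}; cheapest assignment that respects the capacities:
  H-β (cap 20, load 18): C1, C4 — cost 7×4 + 11×7 = 105
  H-δ (cap 25, load 24): C2, C3, C5 — cost 12×5 + 4×11 + 8×2 = 120
  Shipping 225, fixed 193 → total 418.
  Any other capacity-feasible assignment to {H-β, H-δ} ships for at least 225.
Compare {H-β, H-γ, H-δ}: its best feasible assignment gives total 486.
Compare {H-α, H-β, H-δ}: its best feasible assignment gives total 527.
Every other set of open sites that can feasibly serve all demand totals ≥ 486 even under its best assignment. Minimum: 418.

418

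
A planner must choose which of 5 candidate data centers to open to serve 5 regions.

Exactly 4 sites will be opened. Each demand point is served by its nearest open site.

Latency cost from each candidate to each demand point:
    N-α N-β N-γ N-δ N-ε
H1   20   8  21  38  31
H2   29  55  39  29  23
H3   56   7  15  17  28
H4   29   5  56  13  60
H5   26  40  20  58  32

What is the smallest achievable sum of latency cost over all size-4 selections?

76

Open {H1, H2, H3, H4}.
  N-α→H1 20, N-β→H4 5, N-γ→H3 15, N-δ→H4 13, N-ε→H2 23  ⇒ total 76.
Compare {H1, H2, H4, H5}: total 81.
Compare {H1, H3, H4, H5}: total 81.
No size-4 selection does better; minimum is 76.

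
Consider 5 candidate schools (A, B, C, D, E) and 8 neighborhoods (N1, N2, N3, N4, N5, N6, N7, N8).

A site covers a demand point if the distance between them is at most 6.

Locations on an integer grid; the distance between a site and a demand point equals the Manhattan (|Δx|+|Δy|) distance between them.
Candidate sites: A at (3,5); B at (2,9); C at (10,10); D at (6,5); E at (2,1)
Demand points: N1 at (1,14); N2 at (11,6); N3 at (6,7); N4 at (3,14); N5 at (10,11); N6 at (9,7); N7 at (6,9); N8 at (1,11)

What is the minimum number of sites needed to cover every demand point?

Coverage sets (demand points within 6 of each site):
  A: {N3}
  B: {N1, N3, N4, N7, N8}
  C: {N2, N5, N6, N7}
  D: {N2, N3, N6, N7}
  E: {}
No single site covers all 8 demand points.
But {B, C} covers everything, so the minimum is 2.

2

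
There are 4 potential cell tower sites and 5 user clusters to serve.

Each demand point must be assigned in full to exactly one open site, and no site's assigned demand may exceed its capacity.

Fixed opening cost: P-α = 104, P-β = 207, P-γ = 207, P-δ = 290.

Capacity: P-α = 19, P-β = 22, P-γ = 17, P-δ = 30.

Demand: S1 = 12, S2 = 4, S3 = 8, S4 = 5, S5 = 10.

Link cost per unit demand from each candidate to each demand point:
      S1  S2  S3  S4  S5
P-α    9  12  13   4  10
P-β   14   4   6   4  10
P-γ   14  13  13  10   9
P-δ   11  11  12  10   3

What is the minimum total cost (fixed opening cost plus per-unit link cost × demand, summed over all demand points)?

603

Open {P-α, P-β}; cheapest assignment that respects the capacities:
  P-α (cap 19, load 17): S1, S4 — cost 12×9 + 5×4 = 128
  P-β (cap 22, load 22): S2, S3, S5 — cost 4×4 + 8×6 + 10×10 = 164
  Shipping 292, fixed 311 → total 603.
  Any other capacity-feasible assignment to {P-α, P-β} ships for at least 292.
Compare {P-α, P-δ}: its best feasible assignment gives total 692.
Compare {P-β, P-δ}: its best feasible assignment gives total 743.
Every other set of open sites that can feasibly serve all demand totals ≥ 692 even under its best assignment. Minimum: 603.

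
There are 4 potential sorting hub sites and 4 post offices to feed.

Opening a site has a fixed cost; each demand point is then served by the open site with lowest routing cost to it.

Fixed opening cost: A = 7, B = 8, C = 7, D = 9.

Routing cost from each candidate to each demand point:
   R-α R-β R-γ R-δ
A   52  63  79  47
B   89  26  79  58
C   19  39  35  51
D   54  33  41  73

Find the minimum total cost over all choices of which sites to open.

Open {B, C}: assign each demand point to its cheapest open site.
  R-α→C 19, R-β→B 26, R-γ→C 35, R-δ→C 51
  routing cost 131, fixed 15 → total 146.
Compare {A, B, C}: routing cost 127 + fixed 22 = 149.
Compare {C}: routing cost 144 + fixed 7 = 151.
Compare {A, C}: routing cost 140 + fixed 14 = 154.
All other subsets cost ≥ 149. Minimum total cost: 146.

146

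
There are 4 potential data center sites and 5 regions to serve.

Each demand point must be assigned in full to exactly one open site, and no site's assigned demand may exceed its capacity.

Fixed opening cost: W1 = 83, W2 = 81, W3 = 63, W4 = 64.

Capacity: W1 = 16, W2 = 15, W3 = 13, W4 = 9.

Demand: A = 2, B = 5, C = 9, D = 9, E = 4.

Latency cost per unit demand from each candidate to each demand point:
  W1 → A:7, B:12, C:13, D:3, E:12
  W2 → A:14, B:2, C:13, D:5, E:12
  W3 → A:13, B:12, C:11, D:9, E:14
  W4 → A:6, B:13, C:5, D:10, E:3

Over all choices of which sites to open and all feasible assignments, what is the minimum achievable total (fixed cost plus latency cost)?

372

Open {W1, W2, W4}; cheapest assignment that respects the capacities:
  W1 (cap 16, load 15): A, D, E — cost 2×7 + 9×3 + 4×12 = 89
  W2 (cap 15, load 5): B — cost 5×2 = 10
  W4 (cap 9, load 9): C — cost 9×5 = 45
  Shipping 144, fixed 228 → total 372.
  Any other capacity-feasible assignment to {W1, W2, W4} ships for at least 144.
Compare {W1, W2}: its best feasible assignment gives total 380.
Compare {W2, W3, W4}: its best feasible assignment gives total 386.
Every other set of open sites that can feasibly serve all demand totals ≥ 380 even under its best assignment. Minimum: 372.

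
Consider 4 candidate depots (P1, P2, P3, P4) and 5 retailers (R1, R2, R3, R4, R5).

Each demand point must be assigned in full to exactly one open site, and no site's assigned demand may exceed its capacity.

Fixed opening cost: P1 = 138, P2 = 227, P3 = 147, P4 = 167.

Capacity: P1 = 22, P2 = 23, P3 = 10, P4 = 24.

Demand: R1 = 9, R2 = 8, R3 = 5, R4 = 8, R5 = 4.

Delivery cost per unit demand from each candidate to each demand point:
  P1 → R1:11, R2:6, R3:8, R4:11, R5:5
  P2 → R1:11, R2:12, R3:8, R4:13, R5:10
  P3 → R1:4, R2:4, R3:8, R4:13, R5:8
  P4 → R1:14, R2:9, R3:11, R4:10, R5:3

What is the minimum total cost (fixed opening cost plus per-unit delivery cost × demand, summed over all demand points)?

Open {P1, P4}; cheapest assignment that respects the capacities:
  P1 (cap 22, load 22): R1, R2, R3 — cost 9×11 + 8×6 + 5×8 = 187
  P4 (cap 24, load 12): R4, R5 — cost 8×10 + 4×3 = 92
  Shipping 279, fixed 305 → total 584.
  Any other capacity-feasible assignment to {P1, P4} ships for at least 279.
Compare {P1, P2}: its best feasible assignment gives total 660.
Compare {P1, P3, P4}: its best feasible assignment gives total 668.
Every other set of open sites that can feasibly serve all demand totals ≥ 660 even under its best assignment. Minimum: 584.

584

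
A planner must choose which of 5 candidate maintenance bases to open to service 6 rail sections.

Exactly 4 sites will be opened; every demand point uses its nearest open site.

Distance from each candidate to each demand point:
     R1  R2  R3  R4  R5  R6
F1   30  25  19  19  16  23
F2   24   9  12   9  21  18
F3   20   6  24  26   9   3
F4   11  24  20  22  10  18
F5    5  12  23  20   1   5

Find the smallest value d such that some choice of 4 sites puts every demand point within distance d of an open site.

Open {F1, F2, F3, F4}.
  Farthest demand point is R3 at distance 12 (to F2); all others are ≤ 12.
With {F1, F2, F3, F5} the worst case is 12.
With {F1, F2, F4, F5} the worst case is 12.
No size-4 selection achieves below 12.

12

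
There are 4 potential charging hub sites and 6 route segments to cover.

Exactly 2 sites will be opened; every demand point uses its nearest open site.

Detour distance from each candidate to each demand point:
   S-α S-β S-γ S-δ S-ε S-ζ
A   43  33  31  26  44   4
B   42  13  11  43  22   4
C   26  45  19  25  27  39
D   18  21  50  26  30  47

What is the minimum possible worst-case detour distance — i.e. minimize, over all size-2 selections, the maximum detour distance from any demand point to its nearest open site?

Open {B, C}.
  Farthest demand point is S-α at detour distance 26 (to C); all others are ≤ 26.
With {B, D} the worst case is 26.
With {A, D} the worst case is 31.
No size-2 selection achieves below 26.

26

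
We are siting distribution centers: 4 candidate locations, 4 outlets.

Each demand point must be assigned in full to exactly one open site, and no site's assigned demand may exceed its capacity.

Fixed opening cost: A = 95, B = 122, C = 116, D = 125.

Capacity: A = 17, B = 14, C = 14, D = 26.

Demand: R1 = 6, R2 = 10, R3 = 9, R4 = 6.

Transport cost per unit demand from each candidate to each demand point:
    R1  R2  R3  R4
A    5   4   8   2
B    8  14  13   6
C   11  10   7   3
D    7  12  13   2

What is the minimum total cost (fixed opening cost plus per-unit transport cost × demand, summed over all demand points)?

419

Open {A, D}; cheapest assignment that respects the capacities:
  A (cap 17, load 16): R1, R2 — cost 6×5 + 10×4 = 70
  D (cap 26, load 15): R3, R4 — cost 9×13 + 6×2 = 129
  Shipping 199, fixed 220 → total 419.
  Any other capacity-feasible assignment to {A, D} ships for at least 199.
Compare {C, D}: its best feasible assignment gives total 478.
Compare {A, C, D}: its best feasible assignment gives total 481.
Every other set of open sites that can feasibly serve all demand totals ≥ 478 even under its best assignment. Minimum: 419.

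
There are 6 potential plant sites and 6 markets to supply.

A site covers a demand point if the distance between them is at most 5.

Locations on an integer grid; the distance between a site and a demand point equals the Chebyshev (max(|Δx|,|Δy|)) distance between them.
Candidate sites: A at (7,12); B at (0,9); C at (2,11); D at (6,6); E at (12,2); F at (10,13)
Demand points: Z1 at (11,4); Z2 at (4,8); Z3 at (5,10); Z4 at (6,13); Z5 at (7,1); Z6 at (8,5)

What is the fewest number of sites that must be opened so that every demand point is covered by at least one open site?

2

Coverage sets (demand points within 5 of each site):
  A: {Z2, Z3, Z4}
  B: {Z2, Z3}
  C: {Z2, Z3, Z4}
  D: {Z1, Z2, Z3, Z5, Z6}
  E: {Z1, Z5, Z6}
  F: {Z3, Z4}
No single site covers all 6 demand points.
But {A, D} covers everything, so the minimum is 2.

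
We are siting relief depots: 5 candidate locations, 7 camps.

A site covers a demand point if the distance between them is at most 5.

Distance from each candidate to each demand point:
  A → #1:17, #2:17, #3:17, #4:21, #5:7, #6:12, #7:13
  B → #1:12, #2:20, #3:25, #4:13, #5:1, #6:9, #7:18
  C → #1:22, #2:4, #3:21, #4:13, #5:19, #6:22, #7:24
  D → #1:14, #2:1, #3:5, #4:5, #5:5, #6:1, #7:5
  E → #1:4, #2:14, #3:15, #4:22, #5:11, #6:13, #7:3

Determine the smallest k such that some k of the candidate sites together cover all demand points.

2

Coverage sets (demand points within 5 of each site):
  A: {}
  B: {#5}
  C: {#2}
  D: {#2, #3, #4, #5, #6, #7}
  E: {#1, #7}
No single site covers all 7 demand points.
But {D, E} covers everything, so the minimum is 2.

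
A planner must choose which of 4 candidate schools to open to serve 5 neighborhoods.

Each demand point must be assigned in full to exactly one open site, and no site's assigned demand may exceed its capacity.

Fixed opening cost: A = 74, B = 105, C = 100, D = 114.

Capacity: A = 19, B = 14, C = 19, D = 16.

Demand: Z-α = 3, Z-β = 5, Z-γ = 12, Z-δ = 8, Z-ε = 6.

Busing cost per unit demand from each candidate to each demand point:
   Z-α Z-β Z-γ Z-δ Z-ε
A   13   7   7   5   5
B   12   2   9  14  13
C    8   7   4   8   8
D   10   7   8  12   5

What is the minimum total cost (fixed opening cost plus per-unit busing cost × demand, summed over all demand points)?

Open {A, C}; cheapest assignment that respects the capacities:
  A (cap 19, load 19): Z-β, Z-δ, Z-ε — cost 5×7 + 8×5 + 6×5 = 105
  C (cap 19, load 15): Z-α, Z-γ — cost 3×8 + 12×4 = 72
  Shipping 177, fixed 174 → total 351.
  Any other capacity-feasible assignment to {A, C} ships for at least 177.
Compare {A, D}: its best feasible assignment gives total 419.
Compare {A, B, C}: its best feasible assignment gives total 431.
Every other set of open sites that can feasibly serve all demand totals ≥ 419 even under its best assignment. Minimum: 351.

351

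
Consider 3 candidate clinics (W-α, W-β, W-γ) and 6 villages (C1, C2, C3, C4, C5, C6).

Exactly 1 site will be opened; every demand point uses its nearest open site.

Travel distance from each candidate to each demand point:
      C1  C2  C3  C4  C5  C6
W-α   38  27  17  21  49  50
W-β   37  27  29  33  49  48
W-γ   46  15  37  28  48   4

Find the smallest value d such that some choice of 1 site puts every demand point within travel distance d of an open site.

Open {W-γ}.
  Farthest demand point is C5 at travel distance 48 (to W-γ); all others are ≤ 48.
With {W-β} the worst case is 49.
With {W-α} the worst case is 50.
No size-1 selection achieves below 48.

48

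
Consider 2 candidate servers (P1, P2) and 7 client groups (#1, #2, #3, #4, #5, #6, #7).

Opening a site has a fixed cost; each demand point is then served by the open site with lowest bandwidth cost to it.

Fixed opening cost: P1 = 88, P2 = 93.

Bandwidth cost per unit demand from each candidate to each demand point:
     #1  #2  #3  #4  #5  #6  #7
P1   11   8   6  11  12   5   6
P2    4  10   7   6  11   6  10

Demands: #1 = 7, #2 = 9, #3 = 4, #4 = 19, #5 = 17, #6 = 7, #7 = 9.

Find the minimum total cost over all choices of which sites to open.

Open {P2}: assign each demand point to its cheapest open site.
  #1→P2 7×4=28, #2→P2 9×10=90, #3→P2 4×7=28, #4→P2 19×6=114, #5→P2 17×11=187, #6→P2 7×6=42, #7→P2 9×10=90
  bandwidth cost 579, fixed 93 → total 672.
Compare {P1, P2}: bandwidth cost 514 + fixed 181 = 695.
Compare {P1}: bandwidth cost 675 + fixed 88 = 763.

672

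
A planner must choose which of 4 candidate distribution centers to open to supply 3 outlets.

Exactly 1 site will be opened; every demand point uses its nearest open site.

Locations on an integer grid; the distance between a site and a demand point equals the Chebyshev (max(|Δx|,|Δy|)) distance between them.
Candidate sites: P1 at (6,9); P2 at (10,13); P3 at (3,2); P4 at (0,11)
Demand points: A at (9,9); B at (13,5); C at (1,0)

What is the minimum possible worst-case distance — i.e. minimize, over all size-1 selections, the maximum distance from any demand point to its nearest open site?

Open {P1}.
  Farthest demand point is C at distance 9 (to P1); all others are ≤ 9.
With {P3} the worst case is 10.
With {P2} the worst case is 13.
No size-1 selection achieves below 9.

9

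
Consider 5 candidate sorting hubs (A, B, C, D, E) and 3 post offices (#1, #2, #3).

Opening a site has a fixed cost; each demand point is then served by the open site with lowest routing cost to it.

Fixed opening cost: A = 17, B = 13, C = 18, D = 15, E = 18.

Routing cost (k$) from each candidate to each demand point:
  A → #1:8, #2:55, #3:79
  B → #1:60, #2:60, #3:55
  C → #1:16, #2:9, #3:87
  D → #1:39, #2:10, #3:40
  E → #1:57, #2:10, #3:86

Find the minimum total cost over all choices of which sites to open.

90

Open {A, D}: assign each demand point to its cheapest open site.
  #1→A 8, #2→D 10, #3→D 40
  routing cost 58, fixed 32 → total 90.
Compare {C, D}: routing cost 65 + fixed 33 = 98.
Compare {A, B, D}: routing cost 58 + fixed 45 = 103.
Compare {D}: routing cost 89 + fixed 15 = 104.
All other subsets cost ≥ 98. Minimum total cost: 90.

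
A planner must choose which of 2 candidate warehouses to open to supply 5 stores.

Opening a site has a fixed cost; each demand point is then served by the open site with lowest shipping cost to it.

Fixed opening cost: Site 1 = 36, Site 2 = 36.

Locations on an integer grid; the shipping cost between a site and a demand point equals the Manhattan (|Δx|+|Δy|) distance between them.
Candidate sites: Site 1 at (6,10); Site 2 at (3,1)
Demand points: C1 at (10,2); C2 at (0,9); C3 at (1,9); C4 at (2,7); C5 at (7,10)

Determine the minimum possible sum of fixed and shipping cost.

69

Open {Site 1}: assign each demand point to its cheapest open site.
  C1→Site 1 12, C2→Site 1 7, C3→Site 1 6, C4→Site 1 7, C5→Site 1 1
  shipping cost 33, fixed 36 → total 69.
Compare {Site 2}: shipping cost 49 + fixed 36 = 85.
Compare {Site 1, Site 2}: shipping cost 29 + fixed 72 = 101.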